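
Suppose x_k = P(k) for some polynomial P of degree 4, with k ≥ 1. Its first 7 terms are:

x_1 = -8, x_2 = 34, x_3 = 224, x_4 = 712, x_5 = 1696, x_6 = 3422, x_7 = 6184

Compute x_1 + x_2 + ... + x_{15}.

420524

1st diffs: 42, 190, 488, 984, 1726, 2762.
2nd diffs: 148, 298, 496, 742, 1036.
3rd diffs: 150, 198, 246, 294.
4th diffs: 48, 48, 48 (constant).
Newton forward-difference form: x_k = -8 + 42·C(k-1,1) + 148·C(k-1,2) + 150·C(k-1,3) + 48·C(k-1,4).
Continuing: …, 10324, 16232, 24346, 35152, …, x_{15} = 116696.
Summing k = 1..15 (15 terms) gives 420524.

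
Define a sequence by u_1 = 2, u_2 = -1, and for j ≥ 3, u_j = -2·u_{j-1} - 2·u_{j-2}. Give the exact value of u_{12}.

96

Step forward from the initial values:
u_3 = -2, u_4 = 6, u_5 = -8, u_6 = 4, u_7 = 8, u_8 = -24, u_9 = 32, u_{10} = -16, u_{11} = -32, u_{12} = 96.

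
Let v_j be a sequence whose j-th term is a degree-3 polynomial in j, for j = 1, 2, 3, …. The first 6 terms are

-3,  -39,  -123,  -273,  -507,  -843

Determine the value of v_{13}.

1st diffs: -36, -84, -150, -234, -336.
2nd diffs: -48, -66, -84, -102.
3rd diffs: -18, -18, -18 (constant).
Newton forward-difference form: v_j = -3 + (-36)·C(j-1,1) + (-48)·C(j-1,2) + (-18)·C(j-1,3).
At j = 13: j-1 = 12, so v_{13} = -3 - 432 - 3168 - 3960 = -7563.

-7563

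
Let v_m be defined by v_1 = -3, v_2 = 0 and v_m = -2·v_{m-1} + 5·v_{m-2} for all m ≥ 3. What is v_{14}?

Iterate the recurrence:
v_3 = -15  v_4 = 30  v_5 = -135  …  v_{11} = -211815  v_{12} = 730230  v_{13} = -2519535  v_{14} = 8690220.

8690220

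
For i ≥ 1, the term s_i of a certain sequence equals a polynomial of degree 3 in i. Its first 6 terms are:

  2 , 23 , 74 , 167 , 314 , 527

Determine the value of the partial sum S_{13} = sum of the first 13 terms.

1st diffs: 21, 51, 93, 147, 213.
2nd diffs: 30, 42, 54, 66.
3rd diffs: 12, 12, 12 (constant).
Newton forward-difference form: s_i = 2 + 21·C(i-1,1) + 30·C(i-1,2) + 12·C(i-1,3).
Continuing: …, 818, 1199, 1682, 2279, …, s_{13} = 4874.
Summing i = 1..13 (13 terms) gives 18824.

18824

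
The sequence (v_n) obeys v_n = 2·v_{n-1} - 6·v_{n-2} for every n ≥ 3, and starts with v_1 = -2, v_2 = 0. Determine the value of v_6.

Iterate the recurrence:
v_3 = 12  v_4 = 24  v_5 = -24  v_6 = -192.

-192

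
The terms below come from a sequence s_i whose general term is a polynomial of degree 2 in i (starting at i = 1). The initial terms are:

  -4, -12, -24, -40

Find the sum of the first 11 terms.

1st diffs: -8, -12, -16.
2nd diffs: -4, -4 (constant).
So s_i = -2i^2 - 2i.
Continuing: …, -60, -84, -112, -144, …, s_{11} = -264.
Summing i = 1..11 (11 terms) gives -1144.

-1144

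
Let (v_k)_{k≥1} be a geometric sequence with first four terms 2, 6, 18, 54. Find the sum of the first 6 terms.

728

Common ratio r = 3.
v_k = 2·3^(k-1).
S = 2·(3^6 - 1)/(3 - 1) = 2·(729 - 1)/(2) = 728.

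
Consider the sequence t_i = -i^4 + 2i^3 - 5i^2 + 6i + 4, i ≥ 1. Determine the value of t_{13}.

-24930

t_{13} = -1·13^4 + 2·13^3 - 5·13^2 + 6·13 + 4 = -24930.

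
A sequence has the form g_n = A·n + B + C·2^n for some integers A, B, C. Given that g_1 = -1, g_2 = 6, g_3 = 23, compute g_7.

The three given values yield: A + B + 2C = -1; 2A + B + 4C = 6; 3A + B + 8C = 23.
Subtracting the first from the second: A + 2C = 7.
Subtracting the second from the third: A + 4C = 17.
Solving: C = 5, A = -3, then B = -8.
So g_n = -3·n + (-8) + 5·2^n; at n=7 this is 611.

611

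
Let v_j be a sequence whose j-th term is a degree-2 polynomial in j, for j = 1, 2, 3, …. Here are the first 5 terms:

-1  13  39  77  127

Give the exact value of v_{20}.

2317

1st diffs: 14, 26, 38, 50.
2nd diffs: 12, 12, 12 (constant).
Newton forward-difference form: v_j = -1 + 14·C(j-1,1) + 12·C(j-1,2).
At j = 20: j-1 = 19, so v_{20} = -1 + 266 + 2052 = 2317.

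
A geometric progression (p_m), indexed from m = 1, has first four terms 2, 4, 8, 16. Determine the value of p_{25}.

33554432

Common ratio r = 2.
p_m = 2·2^(m-1).
p_{25} = 2·2^24 = 33554432.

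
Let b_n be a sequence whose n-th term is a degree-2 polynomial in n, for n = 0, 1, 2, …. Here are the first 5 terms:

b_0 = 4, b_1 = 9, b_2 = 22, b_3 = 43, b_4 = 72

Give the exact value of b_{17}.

1177

1st diffs: 5, 13, 21, 29.
2nd diffs: 8, 8, 8 (constant).
Newton forward-difference form: b_n = 4 + 5·C(n,1) + 8·C(n,2).
At n = 17: n = 17, so b_{17} = 4 + 85 + 1088 = 1177.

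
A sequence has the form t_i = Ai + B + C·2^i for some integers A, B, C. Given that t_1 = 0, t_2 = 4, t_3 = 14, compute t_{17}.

Write the equations: A + B + 2C = 0; 2A + B + 4C = 4; 3A + B + 8C = 14.
Subtracting the first from the second: A + 2C = 4.
Subtracting the second from the third: A + 4C = 10.
Solving: C = 3, A = -2, then B = -4.
Hence t_{17} = -2·17 + (-4) + 3·131072 = 393178.

393178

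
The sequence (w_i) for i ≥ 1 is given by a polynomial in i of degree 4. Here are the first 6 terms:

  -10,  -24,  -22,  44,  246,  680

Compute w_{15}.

1st diffs: -14, 2, 66, 202, 434.
2nd diffs: 16, 64, 136, 232.
3rd diffs: 48, 72, 96.
4th diffs: 24, 24 (constant).
So w_i = i^4 - 2i^3 - 5i^2 - 4.
Evaluating at i = 15 gives w_{15} = 42746.

42746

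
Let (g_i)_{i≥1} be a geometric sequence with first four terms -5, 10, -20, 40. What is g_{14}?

Common ratio r = -2.
g_i = (-5)·(-2)^(i-1).
g_{14} = (-5)·(-2)^13 = 40960.

40960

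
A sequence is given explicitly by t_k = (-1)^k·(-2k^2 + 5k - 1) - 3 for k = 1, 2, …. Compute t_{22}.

(-1)^22 = 1; -2k^2 + 5k - 1 at k=22 is -859; so t_{22} = -862.

-862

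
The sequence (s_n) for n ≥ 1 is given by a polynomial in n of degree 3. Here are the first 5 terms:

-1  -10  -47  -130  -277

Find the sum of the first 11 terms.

-11066

1st diffs: -9, -37, -83, -147.
2nd diffs: -28, -46, -64.
3rd diffs: -18, -18 (constant).
Newton forward-difference form: s_n = -1 + (-9)·C(n-1,1) + (-28)·C(n-1,2) + (-18)·C(n-1,3).
Continuing: …, -506, -835, -1282, -1865, …, s_{11} = -3511.
Summing n = 1..11 (11 terms) gives -11066.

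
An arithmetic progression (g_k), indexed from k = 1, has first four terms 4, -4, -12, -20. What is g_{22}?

Common difference d = -8.
g_k = 4 + (k - 1)·(-8).
g_{22} = 4 + 21·(-8) = -164.

-164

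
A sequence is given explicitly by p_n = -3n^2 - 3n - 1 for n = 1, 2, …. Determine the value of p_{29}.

p_{29} = -3·29^2 - 3·29 - 1 = -2611.

-2611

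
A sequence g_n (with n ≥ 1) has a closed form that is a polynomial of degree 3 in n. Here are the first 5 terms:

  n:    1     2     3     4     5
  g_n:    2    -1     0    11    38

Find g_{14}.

1st diffs: -3, 1, 11, 27.
2nd diffs: 4, 10, 16.
3rd diffs: 6, 6 (constant).
Newton forward-difference form: g_n = 2 + (-3)·C(n-1,1) + 4·C(n-1,2) + 6·C(n-1,3).
At n = 14: n-1 = 13, so g_{14} = 2 - 39 + 312 + 1716 = 1991.

1991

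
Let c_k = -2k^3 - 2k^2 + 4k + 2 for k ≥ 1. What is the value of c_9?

c_9 = -2·9^3 - 2·9^2 + 4·9 + 2 = -1582.

-1582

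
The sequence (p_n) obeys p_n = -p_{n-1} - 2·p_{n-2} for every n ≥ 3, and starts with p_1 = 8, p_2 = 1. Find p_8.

Iterate the recurrence:
p_3 = -17;  p_4 = 15;  p_5 = 19;  p_6 = -49;  p_7 = 11;  p_8 = 87.

87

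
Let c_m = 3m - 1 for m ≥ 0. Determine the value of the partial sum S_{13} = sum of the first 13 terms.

Over m = 0..12: Σm = 78.
Total = (3)·78 + (-1)·13 = 221.

221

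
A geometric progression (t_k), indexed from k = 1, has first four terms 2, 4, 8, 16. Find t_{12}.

Common ratio r = 2.
t_k = 2·2^(k-1).
t_{12} = 2·2^11 = 4096.

4096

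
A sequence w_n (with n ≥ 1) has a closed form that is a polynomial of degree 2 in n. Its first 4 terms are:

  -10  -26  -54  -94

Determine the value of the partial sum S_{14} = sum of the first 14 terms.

-5964

1st diffs: -16, -28, -40.
2nd diffs: -12, -12 (constant).
So w_n = -6n^2 + 2n - 6.
Continuing: …, -146, -210, -286, -374, …, w_{14} = -1154.
Summing n = 1..14 (14 terms) gives -5964.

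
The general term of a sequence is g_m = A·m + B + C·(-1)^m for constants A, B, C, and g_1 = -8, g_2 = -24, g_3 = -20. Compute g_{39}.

-236

At m = 1, 2, 3: A + B - C = -8; 2A + B + C = -24; 3A + B - C = -20.
Subtracting the first from the second: A + 2C = -16.
Subtracting the second from the third: A - 2C = 4.
Solving: C = -5, A = -6, then B = -7.
Hence g_{39} = -6·39 + (-7) + (-5)·(-1) = -236.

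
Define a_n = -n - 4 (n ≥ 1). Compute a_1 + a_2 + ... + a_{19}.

Over n = 1..19: Σn = 190.
Total = (-1)·190 + (-4)·19 = -266.

-266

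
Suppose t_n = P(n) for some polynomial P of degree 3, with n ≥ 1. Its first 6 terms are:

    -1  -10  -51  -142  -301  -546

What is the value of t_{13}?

-6181

1st diffs: -9, -41, -91, -159, -245.
2nd diffs: -32, -50, -68, -86.
3rd diffs: -18, -18, -18 (constant).
Newton forward-difference form: t_n = -1 + (-9)·C(n-1,1) + (-32)·C(n-1,2) + (-18)·C(n-1,3).
At n = 13: n-1 = 12, so t_{13} = -1 - 108 - 2112 - 3960 = -6181.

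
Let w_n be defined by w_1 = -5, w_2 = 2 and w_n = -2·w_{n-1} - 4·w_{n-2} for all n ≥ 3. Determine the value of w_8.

Iterate the recurrence:
w_3 = 16; w_4 = -40; w_5 = 16; w_6 = 128; w_7 = -320; w_8 = 128.

128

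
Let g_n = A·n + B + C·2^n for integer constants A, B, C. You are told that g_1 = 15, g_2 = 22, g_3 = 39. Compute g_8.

The three given values yield: A + B + 2C = 15; 2A + B + 4C = 22; 3A + B + 8C = 39.
Subtracting the first from the second: A + 2C = 7.
Subtracting the second from the third: A + 4C = 17.
Solving: C = 5, A = -3, then B = 8.
Hence g_8 = -3·8 + 8 + 5·256 = 1264.

1264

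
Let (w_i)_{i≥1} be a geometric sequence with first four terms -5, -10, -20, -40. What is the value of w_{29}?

Common ratio r = 2.
w_i = (-5)·2^(i-1).
w_{29} = (-5)·2^28 = -1342177280.

-1342177280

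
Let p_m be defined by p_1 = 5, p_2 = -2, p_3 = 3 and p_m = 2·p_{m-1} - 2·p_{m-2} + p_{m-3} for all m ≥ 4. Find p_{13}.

p_4 = 15; p_5 = 22; p_6 = 17; p_7 = 5; p_8 = -2; p_9 = 3; p_{10} = 15; p_{11} = 22; p_{12} = 17; p_{13} = 5.

5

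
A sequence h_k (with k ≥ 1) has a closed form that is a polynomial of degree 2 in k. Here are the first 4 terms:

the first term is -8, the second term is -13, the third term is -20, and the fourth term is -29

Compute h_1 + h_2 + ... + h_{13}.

1st diffs: -5, -7, -9.
2nd diffs: -2, -2 (constant).
Newton forward-difference form: h_k = -8 + (-5)·C(k-1,1) + (-2)·C(k-1,2).
Continuing: …, -40, -53, -68, -85, …, h_{13} = -200.
Summing k = 1..13 (13 terms) gives -1066.

-1066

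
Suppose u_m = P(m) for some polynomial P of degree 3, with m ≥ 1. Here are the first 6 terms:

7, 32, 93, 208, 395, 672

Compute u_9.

2223

1st diffs: 25, 61, 115, 187, 277.
2nd diffs: 36, 54, 72, 90.
3rd diffs: 18, 18, 18 (constant).
Newton forward-difference form: u_m = 7 + 25·C(m-1,1) + 36·C(m-1,2) + 18·C(m-1,3).
At m = 9: m-1 = 8, so u_9 = 7 + 200 + 1008 + 1008 = 2223.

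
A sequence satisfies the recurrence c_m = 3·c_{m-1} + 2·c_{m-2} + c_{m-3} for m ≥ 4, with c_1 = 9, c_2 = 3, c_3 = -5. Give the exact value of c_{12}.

Applying the relation repeatedly:
c_4 = 0  c_5 = -7  c_6 = -26  c_7 = -92  c_8 = -335  c_9 = -1215  c_{10} = -4407  c_{11} = -15986  c_{12} = -57987.

-57987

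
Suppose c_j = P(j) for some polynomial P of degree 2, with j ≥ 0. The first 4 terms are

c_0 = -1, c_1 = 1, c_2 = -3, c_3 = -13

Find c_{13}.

1st diffs: 2, -4, -10.
2nd diffs: -6, -6 (constant).
Newton forward-difference form: c_j = -1 + 2·C(j,1) + (-6)·C(j,2).
At j = 13: j = 13, so c_{13} = -1 + 26 - 468 = -443.

-443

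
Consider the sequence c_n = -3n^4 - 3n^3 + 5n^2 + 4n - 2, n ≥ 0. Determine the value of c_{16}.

c_{16} = -3·16^4 - 3·16^3 + 5·16^2 + 4·16 - 2 = -207554.

-207554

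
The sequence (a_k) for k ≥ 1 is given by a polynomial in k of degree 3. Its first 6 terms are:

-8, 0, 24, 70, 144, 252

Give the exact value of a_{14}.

1st diffs: 8, 24, 46, 74, 108.
2nd diffs: 16, 22, 28, 34.
3rd diffs: 6, 6, 6 (constant).
Newton forward-difference form: a_k = -8 + 8·C(k-1,1) + 16·C(k-1,2) + 6·C(k-1,3).
At k = 14: k-1 = 13, so a_{14} = -8 + 104 + 1248 + 1716 = 3060.

3060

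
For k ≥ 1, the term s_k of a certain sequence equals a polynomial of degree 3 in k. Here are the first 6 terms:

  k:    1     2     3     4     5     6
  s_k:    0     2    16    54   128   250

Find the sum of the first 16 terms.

28800

1st diffs: 2, 14, 38, 74, 122.
2nd diffs: 12, 24, 36, 48.
3rd diffs: 12, 12, 12 (constant).
Newton forward-difference form: s_k = 2·C(k-1,1) + 12·C(k-1,2) + 12·C(k-1,3).
Continuing: …, 432, 686, 1024, 1458, …, s_{16} = 6750.
Summing k = 1..16 (16 terms) gives 28800.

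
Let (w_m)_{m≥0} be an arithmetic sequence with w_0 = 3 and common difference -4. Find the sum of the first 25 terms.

w_m = 3 + (m - 0)·(-4).
w_{24} = -93; S = 25·(3 + (-93))/2 = -1125.

-1125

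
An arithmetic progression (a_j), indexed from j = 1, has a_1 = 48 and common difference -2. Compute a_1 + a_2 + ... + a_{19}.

a_j = 48 + (j - 1)·(-2).
a_{19} = 12; S = 19·(48 + 12)/2 = 570.

570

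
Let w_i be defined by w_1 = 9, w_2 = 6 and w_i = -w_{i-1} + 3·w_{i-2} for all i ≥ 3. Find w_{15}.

187509

Applying the relation repeatedly:
w_3 = 21; w_4 = -3; w_5 = 66; …; w_{12} = -15195; w_{13} = 35481; w_{14} = -81066; w_{15} = 187509.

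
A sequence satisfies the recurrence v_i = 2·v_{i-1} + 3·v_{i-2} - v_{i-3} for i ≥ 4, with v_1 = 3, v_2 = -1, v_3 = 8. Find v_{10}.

8444

Applying the relation repeatedly:
v_4 = 10;  v_5 = 45;  v_6 = 112;  v_7 = 349;  v_8 = 989;  v_9 = 2913;  v_{10} = 8444.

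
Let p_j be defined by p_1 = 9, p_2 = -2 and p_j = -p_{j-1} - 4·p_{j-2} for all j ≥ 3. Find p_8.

Applying the relation repeatedly:
p_3 = -34, p_4 = 42, p_5 = 94, p_6 = -262, p_7 = -114, p_8 = 1162.

1162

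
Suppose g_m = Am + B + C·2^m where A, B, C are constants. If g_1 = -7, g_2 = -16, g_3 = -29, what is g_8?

-550

At m = 1, 2, 3: A + B + 2C = -7; 2A + B + 4C = -16; 3A + B + 8C = -29.
Subtracting the first from the second: A + 2C = -9.
Subtracting the second from the third: A + 4C = -13.
Solving: C = -2, A = -5, then B = 2.
Hence g_8 = -5·8 + 2 + (-2)·256 = -550.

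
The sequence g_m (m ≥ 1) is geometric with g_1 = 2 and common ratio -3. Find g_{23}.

62762119218

g_m = 2·(-3)^(m-1).
g_{23} = 2·(-3)^22 = 62762119218.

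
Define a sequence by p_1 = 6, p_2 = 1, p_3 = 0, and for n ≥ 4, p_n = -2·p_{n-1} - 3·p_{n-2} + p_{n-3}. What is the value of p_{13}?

145

p_4 = 3;  p_5 = -5;  p_6 = 1;  p_7 = 16;  p_8 = -40;  p_9 = 33;  p_{10} = 70;  p_{11} = -279;  p_{12} = 381;  p_{13} = 145.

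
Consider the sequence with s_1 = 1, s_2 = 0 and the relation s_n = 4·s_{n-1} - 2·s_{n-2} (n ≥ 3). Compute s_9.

-3824

Compute successive terms:
s_3 = -2  s_4 = -8  s_5 = -28  s_6 = -96  s_7 = -328  s_8 = -1120  s_9 = -3824.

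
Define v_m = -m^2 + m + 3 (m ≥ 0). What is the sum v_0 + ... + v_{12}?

-533

Over m = 0..12: Σm = 78, Σm² = 650.
Total = (-1)·650 + (1)·78 + (3)·13 = -533.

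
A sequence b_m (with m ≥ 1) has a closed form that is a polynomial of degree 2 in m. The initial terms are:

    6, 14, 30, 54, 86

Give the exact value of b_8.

230

1st diffs: 8, 16, 24, 32.
2nd diffs: 8, 8, 8 (constant).
So b_m = 4m^2 - 4m + 6.
Evaluating at m = 8 gives b_8 = 230.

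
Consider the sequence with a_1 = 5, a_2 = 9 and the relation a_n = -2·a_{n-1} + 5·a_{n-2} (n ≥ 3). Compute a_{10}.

Applying the relation repeatedly:
a_3 = 7, a_4 = 31, a_5 = -27, a_6 = 209, a_7 = -553, a_8 = 2151, a_9 = -7067, a_{10} = 24889.

24889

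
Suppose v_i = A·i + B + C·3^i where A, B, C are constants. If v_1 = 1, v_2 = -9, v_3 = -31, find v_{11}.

At i = 1, 2, 3: A + B + 3C = 1; 2A + B + 9C = -9; 3A + B + 27C = -31.
Subtracting the first from the second: A + 6C = -10.
Subtracting the second from the third: A + 18C = -22.
Solving: C = -1, A = -4, then B = 8.
So v_i = -4·i + 8 + (-1)·3^i; at i=11 this is -177183.

-177183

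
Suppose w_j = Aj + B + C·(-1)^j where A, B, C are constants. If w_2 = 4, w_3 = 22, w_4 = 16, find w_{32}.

184

Write the equations: 2A + B + C = 4; 3A + B - C = 22; 4A + B + C = 16.
Subtracting the first from the second: A - 2C = 18.
Subtracting the second from the third: A + 2C = -6.
Solving: C = -6, A = 6, then B = -2.
So w_j = 6·j + (-2) + (-6)·(-1)^j; at j=32 this is 184.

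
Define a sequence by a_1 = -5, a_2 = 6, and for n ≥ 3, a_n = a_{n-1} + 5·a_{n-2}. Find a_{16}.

-3111229

a_3 = -19;  a_4 = 11;  a_5 = -84;  …;  a_{13} = -149069;  a_{14} = -394314;  a_{15} = -1139659;  a_{16} = -3111229.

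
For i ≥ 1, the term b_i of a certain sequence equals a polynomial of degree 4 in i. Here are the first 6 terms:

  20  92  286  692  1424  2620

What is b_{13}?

1st diffs: 72, 194, 406, 732, 1196.
2nd diffs: 122, 212, 326, 464.
3rd diffs: 90, 114, 138.
4th diffs: 24, 24 (constant).
So b_i = i^4 + 5i^3 + 6i^2 + 4i + 4.
Evaluating at i = 13 gives b_{13} = 40616.

40616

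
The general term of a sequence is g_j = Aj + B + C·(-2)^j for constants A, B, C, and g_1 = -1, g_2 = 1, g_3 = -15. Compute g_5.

Plug in j = 1, 2, 3: A + B - 2C = -1; 2A + B + 4C = 1; 3A + B - 8C = -15.
Subtracting the first from the second: A + 6C = 2.
Subtracting the second from the third: A - 12C = -16.
Solving: C = 1, A = -4, then B = 5.
Hence g_5 = -4·5 + 5 + 1·(-32) = -47.

-47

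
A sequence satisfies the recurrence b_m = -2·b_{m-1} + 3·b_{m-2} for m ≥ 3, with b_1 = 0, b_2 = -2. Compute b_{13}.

b_3 = 4, b_4 = -14, b_5 = 40, …, b_{10} = -9842, b_{11} = 29524, b_{12} = -88574, b_{13} = 265720.
(Characteristic roots are 1 and -3.)

265720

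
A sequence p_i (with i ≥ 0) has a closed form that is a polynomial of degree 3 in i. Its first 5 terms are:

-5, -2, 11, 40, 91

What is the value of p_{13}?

1st diffs: 3, 13, 29, 51.
2nd diffs: 10, 16, 22.
3rd diffs: 6, 6 (constant).
So p_i = i^3 + 2i^2 - 5.
Evaluating at i = 13 gives p_{13} = 2530.

2530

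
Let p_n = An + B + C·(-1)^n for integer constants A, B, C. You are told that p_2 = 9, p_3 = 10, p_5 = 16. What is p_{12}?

39

The three given values yield: 2A + B + C = 9; 3A + B - C = 10; 5A + B - C = 16.
Subtracting the first from the second: A - 2C = 1.
Subtracting the second from the third: 2A = 6.
Solving: C = 1, A = 3, then B = 2.
So p_n = 3·n + 2 + 1·(-1)^n; at n=12 this is 39.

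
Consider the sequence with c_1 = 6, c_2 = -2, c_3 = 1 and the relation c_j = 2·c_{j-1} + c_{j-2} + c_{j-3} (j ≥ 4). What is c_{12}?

c_4 = 6;  c_5 = 11;  c_6 = 29;  c_7 = 75;  c_8 = 190;  c_9 = 484;  c_{10} = 1233;  c_{11} = 3140;  c_{12} = 7997.

7997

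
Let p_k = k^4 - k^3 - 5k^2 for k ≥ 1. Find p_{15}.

46125

p_{15} = 1·15^4 - 1·15^3 - 5·15^2 = 46125.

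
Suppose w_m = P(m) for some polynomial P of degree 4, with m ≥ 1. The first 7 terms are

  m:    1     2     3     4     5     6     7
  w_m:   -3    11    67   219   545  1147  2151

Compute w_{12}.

19291

1st diffs: 14, 56, 152, 326, 602, 1004.
2nd diffs: 42, 96, 174, 276, 402.
3rd diffs: 54, 78, 102, 126.
4th diffs: 24, 24, 24 (constant).
Newton forward-difference form: w_m = -3 + 14·C(m-1,1) + 42·C(m-1,2) + 54·C(m-1,3) + 24·C(m-1,4).
At m = 12: m-1 = 11, so w_{12} = -3 + 154 + 2310 + 8910 + 7920 = 19291.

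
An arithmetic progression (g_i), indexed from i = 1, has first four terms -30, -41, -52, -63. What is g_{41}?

Common difference d = -11.
g_i = -30 + (i - 1)·(-11).
g_{41} = -30 + 40·(-11) = -470.

-470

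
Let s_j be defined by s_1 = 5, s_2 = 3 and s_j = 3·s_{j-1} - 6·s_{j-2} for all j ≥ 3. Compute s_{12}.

-53217

Step forward from the initial values:
s_3 = -21, s_4 = -81, s_5 = -117, s_6 = 135, s_7 = 1107, s_8 = 2511, s_9 = 891, s_{10} = -12393, s_{11} = -42525, s_{12} = -53217.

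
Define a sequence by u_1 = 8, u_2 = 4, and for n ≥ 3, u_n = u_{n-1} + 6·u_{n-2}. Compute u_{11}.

240292

Applying the relation repeatedly:
u_3 = 52  u_4 = 76  u_5 = 388  u_6 = 844  u_7 = 3172  u_8 = 8236  u_9 = 27268  u_{10} = 76684  u_{11} = 240292.
(Characteristic roots are 3 and -2.)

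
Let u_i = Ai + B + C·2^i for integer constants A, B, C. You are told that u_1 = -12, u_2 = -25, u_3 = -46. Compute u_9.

-2092

Write the equations: A + B + 2C = -12; 2A + B + 4C = -25; 3A + B + 8C = -46.
Subtracting the first from the second: A + 2C = -13.
Subtracting the second from the third: A + 4C = -21.
Solving: C = -4, A = -5, then B = 1.
So u_i = -5·i + 1 + (-4)·2^i; at i=9 this is -2092.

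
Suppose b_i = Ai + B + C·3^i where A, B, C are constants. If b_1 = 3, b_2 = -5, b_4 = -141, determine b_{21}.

-20920706317

The three given values yield: A + B + 3C = 3; 2A + B + 9C = -5; 4A + B + 81C = -141.
Subtracting the first from the second: A + 6C = -8.
Subtracting the second from the third: 2A + 72C = -136.
Solving: C = -2, A = 4, then B = 5.
So b_i = 4·i + 5 + (-2)·3^i; at i=21 this is -20920706317.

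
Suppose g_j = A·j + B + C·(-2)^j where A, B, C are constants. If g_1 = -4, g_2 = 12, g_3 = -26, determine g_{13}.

-24598

At j = 1, 2, 3: A + B - 2C = -4; 2A + B + 4C = 12; 3A + B - 8C = -26.
Subtracting the first from the second: A + 6C = 16.
Subtracting the second from the third: A - 12C = -38.
Solving: C = 3, A = -2, then B = 4.
Hence g_{13} = -2·13 + 4 + 3·(-8192) = -24598.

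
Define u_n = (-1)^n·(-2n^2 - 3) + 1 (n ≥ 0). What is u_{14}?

(-1)^14 = 1; -2n^2 - 3 at n=14 is -395; so u_{14} = -394.

-394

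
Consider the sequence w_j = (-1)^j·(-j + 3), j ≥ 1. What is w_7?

4

(-1)^7 = -1; -j + 3 at j=7 is -4; so w_7 = 4.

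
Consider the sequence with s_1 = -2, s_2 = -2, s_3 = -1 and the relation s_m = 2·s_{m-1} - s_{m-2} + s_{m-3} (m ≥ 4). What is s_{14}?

-767

s_4 = -2, s_5 = -5, s_6 = -9, …, s_{11} = -142, s_{12} = -249, s_{13} = -437, s_{14} = -767.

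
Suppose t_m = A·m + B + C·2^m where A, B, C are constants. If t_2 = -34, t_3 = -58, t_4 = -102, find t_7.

-674

The three given values yield: 2A + B + 4C = -34; 3A + B + 8C = -58; 4A + B + 16C = -102.
Subtracting the first from the second: A + 4C = -24.
Subtracting the second from the third: A + 8C = -44.
Solving: C = -5, A = -4, then B = -6.
Therefore t_7 = -28 + (-6) + (-5)·128 = -674.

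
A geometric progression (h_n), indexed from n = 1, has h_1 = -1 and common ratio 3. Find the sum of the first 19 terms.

-581130733

h_n = (-1)·3^(n-1).
S = (-1)·(3^19 - 1)/(3 - 1) = (-1)·(1162261467 - 1)/(2) = -581130733.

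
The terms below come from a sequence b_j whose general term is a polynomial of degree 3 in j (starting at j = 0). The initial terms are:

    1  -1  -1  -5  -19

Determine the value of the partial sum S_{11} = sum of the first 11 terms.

-1749

1st diffs: -2, 0, -4, -14.
2nd diffs: 2, -4, -10.
3rd diffs: -6, -6 (constant).
Newton forward-difference form: b_j = 1 + (-2)·C(j,1) + 2·C(j,2) + (-6)·C(j,3).
Continuing: …, -49, -101, -181, -295, …, b_{10} = -649.
Summing j = 0..10 (11 terms) gives -1749.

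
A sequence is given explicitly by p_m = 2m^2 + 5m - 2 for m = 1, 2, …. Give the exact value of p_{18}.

736

p_{18} = 2·18^2 + 5·18 - 2 = 736.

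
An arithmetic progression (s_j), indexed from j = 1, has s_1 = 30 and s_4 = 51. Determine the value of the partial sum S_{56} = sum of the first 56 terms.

12460

Common difference d = (51 - 30) / (4 - 1) = 7.
s_j = 30 + (j - 1)·7.
s_{56} = 415; S = 56·(30 + 415)/2 = 12460.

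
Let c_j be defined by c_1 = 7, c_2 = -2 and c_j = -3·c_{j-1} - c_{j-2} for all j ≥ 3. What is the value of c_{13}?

-31241

Compute successive terms:
c_3 = -1; c_4 = 5; c_5 = -14; …; c_{10} = 1741; c_{11} = -4558; c_{12} = 11933; c_{13} = -31241.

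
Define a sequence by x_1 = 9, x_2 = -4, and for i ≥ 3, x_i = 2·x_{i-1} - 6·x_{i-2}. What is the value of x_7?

Compute successive terms:
x_3 = -62;  x_4 = -100;  x_5 = 172;  x_6 = 944;  x_7 = 856.

856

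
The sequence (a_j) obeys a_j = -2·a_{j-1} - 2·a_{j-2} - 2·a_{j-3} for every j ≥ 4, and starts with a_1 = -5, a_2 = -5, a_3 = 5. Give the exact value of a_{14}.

400

Iterate the recurrence:
a_4 = 10  a_5 = -20  a_6 = 10  …  a_{11} = -80  a_{12} = 120  a_{13} = -240  a_{14} = 400.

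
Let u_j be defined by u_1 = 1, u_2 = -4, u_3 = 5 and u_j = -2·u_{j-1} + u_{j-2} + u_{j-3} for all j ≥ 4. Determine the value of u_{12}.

Applying the relation repeatedly:
u_4 = -13  u_5 = 27  u_6 = -62  u_7 = 138  u_8 = -311  u_9 = 698  u_{10} = -1569  u_{11} = 3525  u_{12} = -7921.

-7921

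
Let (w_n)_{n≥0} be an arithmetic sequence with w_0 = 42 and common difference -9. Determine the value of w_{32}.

-246

w_n = 42 + (n - 0)·(-9).
w_{32} = 42 + 32·(-9) = -246.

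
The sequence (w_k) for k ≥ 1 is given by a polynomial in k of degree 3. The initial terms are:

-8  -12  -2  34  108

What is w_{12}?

1st diffs: -4, 10, 36, 74.
2nd diffs: 14, 26, 38.
3rd diffs: 12, 12 (constant).
Newton forward-difference form: w_k = -8 + (-4)·C(k-1,1) + 14·C(k-1,2) + 12·C(k-1,3).
At k = 12: k-1 = 11, so w_{12} = -8 - 44 + 770 + 1980 = 2698.

2698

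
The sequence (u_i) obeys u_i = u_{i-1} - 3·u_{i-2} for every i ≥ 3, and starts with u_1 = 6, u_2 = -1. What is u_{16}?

Applying the relation repeatedly:
u_3 = -19, u_4 = -16, u_5 = 41, …, u_{13} = -4714, u_{14} = -2281, u_{15} = 11861, u_{16} = 18704.

18704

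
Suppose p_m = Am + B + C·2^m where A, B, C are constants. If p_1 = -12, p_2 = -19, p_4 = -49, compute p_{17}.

-262200

Plug in m = 1, 2, 4: A + B + 2C = -12; 2A + B + 4C = -19; 4A + B + 16C = -49.
Subtracting the first from the second: A + 2C = -7.
Subtracting the second from the third: 2A + 12C = -30.
Solving: C = -2, A = -3, then B = -5.
Therefore p_{17} = -51 + (-5) + (-2)·131072 = -262200.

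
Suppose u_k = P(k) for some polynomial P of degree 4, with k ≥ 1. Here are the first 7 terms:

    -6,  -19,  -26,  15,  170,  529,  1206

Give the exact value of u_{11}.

10214

1st diffs: -13, -7, 41, 155, 359, 677.
2nd diffs: 6, 48, 114, 204, 318.
3rd diffs: 42, 66, 90, 114.
4th diffs: 24, 24, 24 (constant).
Newton forward-difference form: u_k = -6 + (-13)·C(k-1,1) + 6·C(k-1,2) + 42·C(k-1,3) + 24·C(k-1,4).
At k = 11: k-1 = 10, so u_{11} = -6 - 130 + 270 + 5040 + 5040 = 10214.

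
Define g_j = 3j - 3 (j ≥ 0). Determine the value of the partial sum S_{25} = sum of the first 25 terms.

825

Over j = 0..24: Σj = 300.
Total = (3)·300 + (-3)·25 = 825.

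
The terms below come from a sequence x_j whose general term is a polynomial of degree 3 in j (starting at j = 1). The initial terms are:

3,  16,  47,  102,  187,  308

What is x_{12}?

1st diffs: 13, 31, 55, 85, 121.
2nd diffs: 18, 24, 30, 36.
3rd diffs: 6, 6, 6 (constant).
So x_j = j^3 + 3j^2 - 3j + 2.
Evaluating at j = 12 gives x_{12} = 2126.

2126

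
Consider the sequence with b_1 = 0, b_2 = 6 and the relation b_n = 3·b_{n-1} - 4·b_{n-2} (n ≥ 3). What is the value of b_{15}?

-47502

b_3 = 18, b_4 = 30, b_5 = 18, …, b_{12} = 9246, b_{13} = 12690, b_{14} = 1086, b_{15} = -47502.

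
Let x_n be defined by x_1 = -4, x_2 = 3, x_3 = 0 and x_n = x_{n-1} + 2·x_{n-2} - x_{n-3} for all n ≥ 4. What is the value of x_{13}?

Iterate the recurrence:
x_4 = 10;  x_5 = 7;  x_6 = 27;  x_7 = 31;  x_8 = 78;  x_9 = 113;  x_{10} = 238;  x_{11} = 386;  x_{12} = 749;  x_{13} = 1283.

1283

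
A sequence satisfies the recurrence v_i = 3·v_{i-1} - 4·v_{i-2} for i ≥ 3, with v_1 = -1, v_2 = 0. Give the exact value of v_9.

-364

Compute successive terms:
v_3 = 4; v_4 = 12; v_5 = 20; v_6 = 12; v_7 = -44; v_8 = -180; v_9 = -364.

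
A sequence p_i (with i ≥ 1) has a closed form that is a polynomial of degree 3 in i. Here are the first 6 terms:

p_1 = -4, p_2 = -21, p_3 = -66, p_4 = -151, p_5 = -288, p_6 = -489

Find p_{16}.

1st diffs: -17, -45, -85, -137, -201.
2nd diffs: -28, -40, -52, -64.
3rd diffs: -12, -12, -12 (constant).
Newton forward-difference form: p_i = -4 + (-17)·C(i-1,1) + (-28)·C(i-1,2) + (-12)·C(i-1,3).
At i = 16: i-1 = 15, so p_{16} = -4 - 255 - 2940 - 5460 = -8659.

-8659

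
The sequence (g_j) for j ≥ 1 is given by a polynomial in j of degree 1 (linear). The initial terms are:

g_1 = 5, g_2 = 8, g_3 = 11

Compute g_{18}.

1st diffs: 3, 3 (constant).
So g_j = 3j + 2.
Evaluating at j = 18 gives g_{18} = 56.

56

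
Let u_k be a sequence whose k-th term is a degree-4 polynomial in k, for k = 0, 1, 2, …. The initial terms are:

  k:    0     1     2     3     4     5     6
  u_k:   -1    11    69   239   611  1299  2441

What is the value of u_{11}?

21471

1st diffs: 12, 58, 170, 372, 688, 1142.
2nd diffs: 46, 112, 202, 316, 454.
3rd diffs: 66, 90, 114, 138.
4th diffs: 24, 24, 24 (constant).
Newton forward-difference form: u_k = -1 + 12·C(k,1) + 46·C(k,2) + 66·C(k,3) + 24·C(k,4).
At k = 11: k = 11, so u_{11} = -1 + 132 + 2530 + 10890 + 7920 = 21471.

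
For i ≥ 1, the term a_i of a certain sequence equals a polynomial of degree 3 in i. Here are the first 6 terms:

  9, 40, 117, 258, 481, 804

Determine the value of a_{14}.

9148

1st diffs: 31, 77, 141, 223, 323.
2nd diffs: 46, 64, 82, 100.
3rd diffs: 18, 18, 18 (constant).
Newton forward-difference form: a_i = 9 + 31·C(i-1,1) + 46·C(i-1,2) + 18·C(i-1,3).
At i = 14: i-1 = 13, so a_{14} = 9 + 403 + 3588 + 5148 = 9148.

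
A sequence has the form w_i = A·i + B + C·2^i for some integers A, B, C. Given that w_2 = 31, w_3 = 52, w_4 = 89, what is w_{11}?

The three given values yield: 2A + B + 4C = 31; 3A + B + 8C = 52; 4A + B + 16C = 89.
Subtracting the first from the second: A + 4C = 21.
Subtracting the second from the third: A + 8C = 37.
Solving: C = 4, A = 5, then B = 5.
Hence w_{11} = 5·11 + 5 + 4·2048 = 8252.

8252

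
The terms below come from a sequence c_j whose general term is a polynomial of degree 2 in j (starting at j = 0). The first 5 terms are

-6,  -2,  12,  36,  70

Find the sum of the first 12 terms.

1st diffs: 4, 14, 24, 34.
2nd diffs: 10, 10, 10 (constant).
Newton forward-difference form: c_j = -6 + 4·C(j,1) + 10·C(j,2).
Continuing: …, 114, 168, 232, 306, …, c_{11} = 588.
Summing j = 0..11 (12 terms) gives 2392.

2392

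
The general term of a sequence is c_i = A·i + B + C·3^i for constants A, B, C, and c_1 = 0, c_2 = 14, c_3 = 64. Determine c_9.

59008

The three given values yield: A + B + 3C = 0; 2A + B + 9C = 14; 3A + B + 27C = 64.
Subtracting the first from the second: A + 6C = 14.
Subtracting the second from the third: A + 18C = 50.
Solving: C = 3, A = -4, then B = -5.
So c_i = -4·i + (-5) + 3·3^i; at i=9 this is 59008.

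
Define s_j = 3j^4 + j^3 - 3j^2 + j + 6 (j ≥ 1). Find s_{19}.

396764

s_{19} = 3·19^4 + 1·19^3 - 3·19^2 + 1·19 + 6 = 396764.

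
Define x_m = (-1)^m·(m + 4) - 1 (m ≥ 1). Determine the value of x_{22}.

25

(-1)^22 = 1; m + 4 at m=22 is 26; so x_{22} = 25.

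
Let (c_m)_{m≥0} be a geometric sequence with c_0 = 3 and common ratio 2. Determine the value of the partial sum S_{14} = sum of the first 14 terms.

c_m = 3·2^(m-0).
S = 3·(2^14 - 1)/(2 - 1) = 3·(16384 - 1)/(1) = 49149.

49149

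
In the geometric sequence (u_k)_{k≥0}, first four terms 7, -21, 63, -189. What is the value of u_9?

-137781

Common ratio r = -3.
u_k = 7·(-3)^(k-0).
u_9 = 7·(-3)^9 = -137781.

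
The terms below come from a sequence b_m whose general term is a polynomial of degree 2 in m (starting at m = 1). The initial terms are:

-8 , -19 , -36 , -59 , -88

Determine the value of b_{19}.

-1124

1st diffs: -11, -17, -23, -29.
2nd diffs: -6, -6, -6 (constant).
So b_m = -3m^2 - 2m - 3.
Evaluating at m = 19 gives b_{19} = -1124.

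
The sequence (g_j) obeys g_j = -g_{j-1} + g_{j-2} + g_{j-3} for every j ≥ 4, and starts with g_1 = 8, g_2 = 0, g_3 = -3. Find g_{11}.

-47

g_4 = 11  g_5 = -14  g_6 = 22  g_7 = -25  g_8 = 33  g_9 = -36  g_{10} = 44  g_{11} = -47.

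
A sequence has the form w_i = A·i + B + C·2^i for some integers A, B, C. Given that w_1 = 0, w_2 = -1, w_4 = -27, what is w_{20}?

-3145627

The three given values yield: A + B + 2C = 0; 2A + B + 4C = -1; 4A + B + 16C = -27.
Subtracting the first from the second: A + 2C = -1.
Subtracting the second from the third: 2A + 12C = -26.
Solving: C = -3, A = 5, then B = 1.
Hence w_{20} = 5·20 + 1 + (-3)·1048576 = -3145627.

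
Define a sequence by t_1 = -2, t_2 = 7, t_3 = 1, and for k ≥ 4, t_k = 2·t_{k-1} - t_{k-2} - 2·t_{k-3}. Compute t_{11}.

Step forward from the initial values:
t_4 = -1, t_5 = -17, t_6 = -35, t_7 = -51, t_8 = -33, t_9 = 55, t_{10} = 245, t_{11} = 501.

501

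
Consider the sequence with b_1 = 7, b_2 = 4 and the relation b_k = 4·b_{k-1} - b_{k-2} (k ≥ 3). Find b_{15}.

Iterate the recurrence:
b_3 = 9, b_4 = 32, b_5 = 119, …, b_{12} = 1199664, b_{13} = 4477207, b_{14} = 16709164, b_{15} = 62359449.

62359449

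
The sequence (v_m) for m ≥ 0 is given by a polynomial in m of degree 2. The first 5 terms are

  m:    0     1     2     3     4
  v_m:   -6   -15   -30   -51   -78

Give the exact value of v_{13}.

-591

1st diffs: -9, -15, -21, -27.
2nd diffs: -6, -6, -6 (constant).
So v_m = -3m^2 - 6m - 6.
Evaluating at m = 13 gives v_{13} = -591.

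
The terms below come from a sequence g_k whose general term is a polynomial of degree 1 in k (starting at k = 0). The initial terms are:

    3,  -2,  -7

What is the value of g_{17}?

-82

1st diffs: -5, -5 (constant).
So g_k = -5k + 3.
Evaluating at k = 17 gives g_{17} = -82.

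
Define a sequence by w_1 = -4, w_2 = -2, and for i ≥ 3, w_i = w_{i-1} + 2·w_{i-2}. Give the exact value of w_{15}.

-32770

Iterate the recurrence:
w_3 = -10, w_4 = -14, w_5 = -34, …, w_{12} = -4094, w_{13} = -8194, w_{14} = -16382, w_{15} = -32770.
(Characteristic roots are 2 and -1.)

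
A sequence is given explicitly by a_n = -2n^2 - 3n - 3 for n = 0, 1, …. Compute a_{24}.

-1227

a_{24} = -2·24^2 - 3·24 - 3 = -1227.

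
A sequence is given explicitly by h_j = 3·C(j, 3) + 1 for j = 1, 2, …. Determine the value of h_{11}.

496

C(11, 3) = 165, so h_{11} = 496.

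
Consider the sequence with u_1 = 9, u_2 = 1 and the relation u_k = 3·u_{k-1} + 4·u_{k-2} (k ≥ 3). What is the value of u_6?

Compute successive terms:
u_3 = 39;  u_4 = 121;  u_5 = 519;  u_6 = 2041.
(Characteristic roots are 4 and -1.)

2041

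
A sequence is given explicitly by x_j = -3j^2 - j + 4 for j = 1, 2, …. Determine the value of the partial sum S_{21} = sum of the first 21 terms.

Over j = 1..21: Σj = 231, Σj² = 3311.
Total = (-3)·3311 + (-1)·231 + (4)·21 = -10080.

-10080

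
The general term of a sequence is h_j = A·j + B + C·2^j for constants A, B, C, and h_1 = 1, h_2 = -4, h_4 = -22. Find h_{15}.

Write the equations: A + B + 2C = 1; 2A + B + 4C = -4; 4A + B + 16C = -22.
Subtracting the first from the second: A + 2C = -5.
Subtracting the second from the third: 2A + 12C = -18.
Solving: C = -1, A = -3, then B = 6.
So h_j = -3·j + 6 + (-1)·2^j; at j=15 this is -32807.

-32807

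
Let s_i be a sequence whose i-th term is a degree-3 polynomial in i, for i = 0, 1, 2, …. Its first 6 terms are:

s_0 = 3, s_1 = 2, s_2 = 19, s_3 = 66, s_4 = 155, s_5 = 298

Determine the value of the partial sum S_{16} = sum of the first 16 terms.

1st diffs: -1, 17, 47, 89, 143.
2nd diffs: 18, 30, 42, 54.
3rd diffs: 12, 12, 12 (constant).
So s_i = 2i^3 + 3i^2 - 6i + 3.
Continuing: …, 507, 794, 1171, 1650, …, s_{15} = 7338.
Summing i = 0..15 (16 terms) gives 31848.

31848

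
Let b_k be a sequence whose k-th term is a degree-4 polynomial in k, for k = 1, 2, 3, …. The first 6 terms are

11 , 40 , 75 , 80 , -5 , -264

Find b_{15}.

1st diffs: 29, 35, 5, -85, -259.
2nd diffs: 6, -30, -90, -174.
3rd diffs: -36, -60, -84.
4th diffs: -24, -24 (constant).
Newton forward-difference form: b_k = 11 + 29·C(k-1,1) + 6·C(k-1,2) + (-36)·C(k-1,3) + (-24)·C(k-1,4).
At k = 15: k-1 = 14, so b_{15} = 11 + 406 + 546 - 13104 - 24024 = -36165.

-36165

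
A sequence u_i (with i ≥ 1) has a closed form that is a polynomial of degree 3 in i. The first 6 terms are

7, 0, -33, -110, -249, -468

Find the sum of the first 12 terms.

1st diffs: -7, -33, -77, -139, -219.
2nd diffs: -26, -44, -62, -80.
3rd diffs: -18, -18, -18 (constant).
Newton forward-difference form: u_i = 7 + (-7)·C(i-1,1) + (-26)·C(i-1,2) + (-18)·C(i-1,3).
Continuing: …, -785, -1218, -1785, -2504, …, u_{12} = -4470.
Summing i = 1..12 (12 terms) gives -15008.

-15008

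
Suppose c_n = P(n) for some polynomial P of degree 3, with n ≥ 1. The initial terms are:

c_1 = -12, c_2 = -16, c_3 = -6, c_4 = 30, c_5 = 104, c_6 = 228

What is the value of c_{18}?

9984

1st diffs: -4, 10, 36, 74, 124.
2nd diffs: 14, 26, 38, 50.
3rd diffs: 12, 12, 12 (constant).
Newton forward-difference form: c_n = -12 + (-4)·C(n-1,1) + 14·C(n-1,2) + 12·C(n-1,3).
At n = 18: n-1 = 17, so c_{18} = -12 - 68 + 1904 + 8160 = 9984.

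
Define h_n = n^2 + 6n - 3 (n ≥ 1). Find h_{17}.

h_{17} = 1·17^2 + 6·17 - 3 = 388.

388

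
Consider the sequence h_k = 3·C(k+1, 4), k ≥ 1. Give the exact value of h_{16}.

C(17, 4) = 2380, so h_{16} = 7140.

7140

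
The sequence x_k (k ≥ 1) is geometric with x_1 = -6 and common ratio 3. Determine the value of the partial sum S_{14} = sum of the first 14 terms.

x_k = (-6)·3^(k-1).
S = (-6)·(3^14 - 1)/(3 - 1) = (-6)·(4782969 - 1)/(2) = -14348904.

-14348904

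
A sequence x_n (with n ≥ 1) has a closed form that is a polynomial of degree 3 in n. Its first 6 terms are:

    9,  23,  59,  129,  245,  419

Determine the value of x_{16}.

7989

1st diffs: 14, 36, 70, 116, 174.
2nd diffs: 22, 34, 46, 58.
3rd diffs: 12, 12, 12 (constant).
So x_n = 2n^3 - n^2 + 3n + 5.
Evaluating at n = 16 gives x_{16} = 7989.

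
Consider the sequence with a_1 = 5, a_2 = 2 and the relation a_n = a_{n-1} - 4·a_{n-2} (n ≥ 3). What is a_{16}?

92230

Compute successive terms:
a_3 = -18, a_4 = -26, a_5 = 46, …, a_{13} = -20242, a_{14} = -3754, a_{15} = 77214, a_{16} = 92230.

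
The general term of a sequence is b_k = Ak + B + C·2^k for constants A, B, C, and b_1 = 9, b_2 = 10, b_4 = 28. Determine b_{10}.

2026

Plug in k = 1, 2, 4: A + B + 2C = 9; 2A + B + 4C = 10; 4A + B + 16C = 28.
Subtracting the first from the second: A + 2C = 1.
Subtracting the second from the third: 2A + 12C = 18.
Solving: C = 2, A = -3, then B = 8.
Hence b_{10} = -3·10 + 8 + 2·1024 = 2026.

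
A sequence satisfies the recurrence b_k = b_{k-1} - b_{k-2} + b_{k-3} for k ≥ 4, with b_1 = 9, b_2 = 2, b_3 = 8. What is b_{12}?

15

Step forward from the initial values:
b_4 = 15;  b_5 = 9;  b_6 = 2;  b_7 = 8;  b_8 = 15;  b_9 = 9;  b_{10} = 2;  b_{11} = 8;  b_{12} = 15.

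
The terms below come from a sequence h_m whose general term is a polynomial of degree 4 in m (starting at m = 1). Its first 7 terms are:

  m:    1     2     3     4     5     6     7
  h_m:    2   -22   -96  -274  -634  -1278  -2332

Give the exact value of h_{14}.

1st diffs: -24, -74, -178, -360, -644, -1054.
2nd diffs: -50, -104, -182, -284, -410.
3rd diffs: -54, -78, -102, -126.
4th diffs: -24, -24, -24 (constant).
Newton forward-difference form: h_m = 2 + (-24)·C(m-1,1) + (-50)·C(m-1,2) + (-54)·C(m-1,3) + (-24)·C(m-1,4).
At m = 14: m-1 = 13, so h_{14} = 2 - 312 - 3900 - 15444 - 17160 = -36814.

-36814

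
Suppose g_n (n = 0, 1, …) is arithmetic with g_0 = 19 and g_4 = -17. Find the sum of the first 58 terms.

-13775

Common difference d = (-17 - 19) / (4 - 0) = -9.
g_n = 19 + (n - 0)·(-9).
g_{57} = -494; S = 58·(19 + (-494))/2 = -13775.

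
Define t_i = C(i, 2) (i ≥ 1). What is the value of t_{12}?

66

C(12, 2) = 66, so t_{12} = 66.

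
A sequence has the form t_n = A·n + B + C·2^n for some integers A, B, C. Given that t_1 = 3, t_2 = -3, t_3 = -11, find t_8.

Plug in n = 1, 2, 3: A + B + 2C = 3; 2A + B + 4C = -3; 3A + B + 8C = -11.
Subtracting the first from the second: A + 2C = -6.
Subtracting the second from the third: A + 4C = -8.
Solving: C = -1, A = -4, then B = 9.
Hence t_8 = -4·8 + 9 + (-1)·256 = -279.

-279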